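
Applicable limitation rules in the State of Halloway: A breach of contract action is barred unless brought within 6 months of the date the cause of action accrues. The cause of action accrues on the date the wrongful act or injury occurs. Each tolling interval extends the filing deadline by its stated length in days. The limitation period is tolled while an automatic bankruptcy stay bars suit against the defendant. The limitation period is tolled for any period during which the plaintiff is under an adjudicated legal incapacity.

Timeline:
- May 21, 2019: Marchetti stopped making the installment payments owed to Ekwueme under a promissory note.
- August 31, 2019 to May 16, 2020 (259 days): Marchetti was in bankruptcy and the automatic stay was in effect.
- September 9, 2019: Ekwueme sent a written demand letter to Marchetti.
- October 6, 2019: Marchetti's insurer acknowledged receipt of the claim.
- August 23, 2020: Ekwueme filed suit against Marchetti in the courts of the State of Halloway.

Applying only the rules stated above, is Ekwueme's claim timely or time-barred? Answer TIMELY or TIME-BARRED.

TIME-BARRED

The limitation period began to run on May 21, 2019.
The untolled deadline — 6 months after May 21, 2019 — is November 21, 2019.
Because the automatic bankruptcy stay ran from August 31, 2019 to May 16, 2020, the deadline is extended by 259 days to August 6, 2020.
None of the other events listed affects the running of the period under the stated rules.
Ekwueme filed on August 23, 2020, after the August 6, 2020 deadline, so the action is time-barred.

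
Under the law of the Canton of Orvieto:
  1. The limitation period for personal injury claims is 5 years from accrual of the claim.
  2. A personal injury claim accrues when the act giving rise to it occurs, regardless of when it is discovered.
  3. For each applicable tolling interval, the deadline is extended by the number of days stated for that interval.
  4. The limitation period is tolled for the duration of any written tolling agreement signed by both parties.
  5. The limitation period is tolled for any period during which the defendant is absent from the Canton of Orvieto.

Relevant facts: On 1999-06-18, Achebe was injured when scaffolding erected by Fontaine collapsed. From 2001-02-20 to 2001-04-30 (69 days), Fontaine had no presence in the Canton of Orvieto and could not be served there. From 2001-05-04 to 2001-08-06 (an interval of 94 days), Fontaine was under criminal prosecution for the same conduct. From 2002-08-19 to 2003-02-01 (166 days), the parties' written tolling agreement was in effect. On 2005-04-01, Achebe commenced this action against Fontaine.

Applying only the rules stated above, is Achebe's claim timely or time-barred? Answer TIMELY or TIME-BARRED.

TIME-BARRED

The limitation period began to run on 1999-06-18.
5 years from 1999-06-18 is 2004-06-18.
Because the defendant's absence from the jurisdiction ran from 2001-02-20 to 2001-04-30, the deadline is extended by 69 days to 2004-08-26.
The written tolling agreement from 2002-08-19 to 2003-02-01 tolled the period for 166 days, extending the deadline to 2005-02-08.
No stated provision tolls the period for a criminal prosecution, so the interval from 2001-05-04 to 2001-08-06 has no effect on the deadline.
Filing on 2005-04-01 missed the 2005-02-08 deadline — the action is time-barred.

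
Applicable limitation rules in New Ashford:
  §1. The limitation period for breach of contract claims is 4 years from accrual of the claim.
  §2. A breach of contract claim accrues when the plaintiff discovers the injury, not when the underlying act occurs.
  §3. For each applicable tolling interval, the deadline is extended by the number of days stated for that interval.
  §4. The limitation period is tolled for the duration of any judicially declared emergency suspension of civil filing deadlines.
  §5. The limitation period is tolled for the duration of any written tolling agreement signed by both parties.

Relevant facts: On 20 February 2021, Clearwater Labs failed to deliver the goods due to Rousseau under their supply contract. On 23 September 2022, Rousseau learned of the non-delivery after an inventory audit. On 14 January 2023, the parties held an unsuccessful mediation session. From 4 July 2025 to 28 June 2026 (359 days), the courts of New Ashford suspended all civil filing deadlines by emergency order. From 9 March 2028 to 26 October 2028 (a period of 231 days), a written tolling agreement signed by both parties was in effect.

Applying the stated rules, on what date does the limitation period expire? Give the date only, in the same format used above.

Under the discovery rule, the claim accrued on 23 September 2022, when Rousseau discovered the injury — not on the 20 February 2021 date of the underlying act.
The untolled deadline — 4 years after 23 September 2022 — is 23 September 2026.
Because the emergency suspension of filing deadlines ran from 4 July 2025 to 28 June 2026, the deadline is extended by 359 days to 17 September 2027.
The written tolling agreement from 9 March 2028 to 26 October 2028 began after the period had already run on 17 September 2027, so it has no tolling effect.
None of the other events listed affects the running of the period under the stated rules.

17 September 2027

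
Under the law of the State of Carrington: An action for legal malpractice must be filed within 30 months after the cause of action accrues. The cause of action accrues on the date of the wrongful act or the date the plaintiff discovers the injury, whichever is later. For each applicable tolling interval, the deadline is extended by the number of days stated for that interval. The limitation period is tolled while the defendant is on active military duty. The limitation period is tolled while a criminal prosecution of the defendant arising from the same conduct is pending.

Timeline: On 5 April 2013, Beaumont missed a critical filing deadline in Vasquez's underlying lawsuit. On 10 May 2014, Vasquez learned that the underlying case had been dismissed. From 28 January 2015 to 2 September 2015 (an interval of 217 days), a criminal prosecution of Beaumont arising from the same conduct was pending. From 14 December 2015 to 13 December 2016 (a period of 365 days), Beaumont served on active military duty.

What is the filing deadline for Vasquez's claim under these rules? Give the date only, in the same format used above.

15 June 2018

Taking the later of the act (5 April 2013) and discovery (10 May 2014), the claim accrued on 10 May 2014.
The untolled deadline — 30 months after 10 May 2014 — is 10 November 2016.
Because the pending criminal prosecution ran from 28 January 2015 to 2 September 2015, the deadline is extended by 217 days to 15 June 2017.
The defendant's active military service from 14 December 2015 to 13 December 2016 tolled the period for 365 days, extending the deadline to 15 June 2018.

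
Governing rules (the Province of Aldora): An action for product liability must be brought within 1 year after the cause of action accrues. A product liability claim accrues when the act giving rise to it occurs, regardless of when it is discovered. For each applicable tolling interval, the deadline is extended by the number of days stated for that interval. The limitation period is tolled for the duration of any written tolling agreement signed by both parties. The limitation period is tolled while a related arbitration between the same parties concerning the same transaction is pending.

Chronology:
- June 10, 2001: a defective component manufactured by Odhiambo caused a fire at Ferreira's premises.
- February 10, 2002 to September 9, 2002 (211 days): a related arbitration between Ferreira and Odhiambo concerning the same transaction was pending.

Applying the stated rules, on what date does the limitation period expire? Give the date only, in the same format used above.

January 7, 2003

The cause of action accrued on June 10, 2001, the date of the act.
1 year from June 10, 2001 is June 10, 2002.
Because the pending related arbitration ran from February 10, 2002 to September 9, 2002, the deadline is extended by 211 days to January 7, 2003.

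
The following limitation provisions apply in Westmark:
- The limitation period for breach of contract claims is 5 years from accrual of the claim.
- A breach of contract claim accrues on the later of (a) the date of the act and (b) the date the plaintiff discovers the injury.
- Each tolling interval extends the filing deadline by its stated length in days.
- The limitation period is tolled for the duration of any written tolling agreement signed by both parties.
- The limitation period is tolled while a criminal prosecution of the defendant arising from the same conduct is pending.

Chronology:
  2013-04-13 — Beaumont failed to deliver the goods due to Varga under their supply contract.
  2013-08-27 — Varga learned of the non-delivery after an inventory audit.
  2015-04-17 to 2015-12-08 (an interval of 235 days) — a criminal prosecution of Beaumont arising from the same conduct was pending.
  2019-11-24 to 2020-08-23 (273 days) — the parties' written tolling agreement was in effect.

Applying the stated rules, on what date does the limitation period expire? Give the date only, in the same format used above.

2019-04-19

Taking the later of the act (2013-04-13) and discovery (2013-08-27), the claim accrued on 2013-08-27.
Adding the 5 years base period to 2013-08-27 gives a deadline of 2018-08-27, before any tolling.
Because the pending criminal prosecution ran from 2015-04-17 to 2015-12-08, the deadline is extended by 235 days to 2019-04-19.
By the time the written tolling agreement began on 2019-11-24, the limitation period had already expired on 2019-04-19; that interval cannot revive it.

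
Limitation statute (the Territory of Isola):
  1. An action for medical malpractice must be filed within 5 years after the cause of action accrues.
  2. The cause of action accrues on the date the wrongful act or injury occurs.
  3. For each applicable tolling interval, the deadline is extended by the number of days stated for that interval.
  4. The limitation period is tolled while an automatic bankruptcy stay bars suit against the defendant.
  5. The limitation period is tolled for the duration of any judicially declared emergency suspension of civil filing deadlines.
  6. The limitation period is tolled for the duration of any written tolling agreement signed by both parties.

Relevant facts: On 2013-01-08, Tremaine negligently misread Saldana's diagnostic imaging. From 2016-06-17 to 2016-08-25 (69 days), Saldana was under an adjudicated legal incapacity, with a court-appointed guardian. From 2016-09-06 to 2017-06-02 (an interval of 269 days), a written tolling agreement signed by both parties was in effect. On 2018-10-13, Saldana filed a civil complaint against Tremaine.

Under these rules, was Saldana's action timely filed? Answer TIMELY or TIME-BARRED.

TIME-BARRED

The claim accrued on 2013-01-08, when the wrongful act occurred.
Adding the 5 years base period to 2013-01-08 gives a deadline of 2018-01-08, before any tolling.
The period was tolled for 269 days by the written tolling agreement (2016-09-06 to 2017-06-02), pushing the deadline to 2018-10-04.
The plaintiff's legal incapacity from 2016-06-17 to 2016-08-25 does not toll the period, because no stated rule makes the plaintiff's incapacity a tolling event.
Saldana filed on 2018-10-13, after the 2018-10-04 deadline, so the action is time-barred.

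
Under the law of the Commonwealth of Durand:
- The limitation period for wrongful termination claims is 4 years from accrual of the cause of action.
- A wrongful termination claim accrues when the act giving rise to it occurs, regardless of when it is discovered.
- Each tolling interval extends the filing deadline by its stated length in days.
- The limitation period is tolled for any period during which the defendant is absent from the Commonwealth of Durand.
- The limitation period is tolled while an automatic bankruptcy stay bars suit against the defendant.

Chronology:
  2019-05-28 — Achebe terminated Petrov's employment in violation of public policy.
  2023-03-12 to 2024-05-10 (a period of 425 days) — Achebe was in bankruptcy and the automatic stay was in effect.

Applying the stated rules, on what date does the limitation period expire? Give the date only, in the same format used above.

The cause of action accrued on 2019-05-28, the date of the act.
Adding the 4 years base period to 2019-05-28 gives a deadline of 2023-05-28, before any tolling.
The automatic bankruptcy stay from 2023-03-12 to 2024-05-10 tolled the period for 425 days, extending the deadline to 2024-07-26.

2024-07-26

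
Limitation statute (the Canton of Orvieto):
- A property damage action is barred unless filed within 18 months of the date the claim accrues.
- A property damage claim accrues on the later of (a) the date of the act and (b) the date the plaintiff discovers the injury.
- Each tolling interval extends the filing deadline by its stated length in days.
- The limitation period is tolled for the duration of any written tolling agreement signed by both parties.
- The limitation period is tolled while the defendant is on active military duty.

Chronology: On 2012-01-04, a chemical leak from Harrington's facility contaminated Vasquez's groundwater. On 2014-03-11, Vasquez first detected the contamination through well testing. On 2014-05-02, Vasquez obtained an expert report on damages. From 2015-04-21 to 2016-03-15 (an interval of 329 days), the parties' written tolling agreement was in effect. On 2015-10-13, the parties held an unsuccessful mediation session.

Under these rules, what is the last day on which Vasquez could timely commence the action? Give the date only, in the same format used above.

The claim accrued on 2014-03-11 — the later of the 2012-01-04 act and the 2014-03-11 discovery.
Adding the 18 months base period to 2014-03-11 gives a deadline of 2015-09-11, before any tolling.
The written tolling agreement from 2015-04-21 to 2016-03-15 tolled the period for 329 days, extending the deadline to 2016-08-05.
None of the other events listed affects the running of the period under the stated rules.

2016-08-05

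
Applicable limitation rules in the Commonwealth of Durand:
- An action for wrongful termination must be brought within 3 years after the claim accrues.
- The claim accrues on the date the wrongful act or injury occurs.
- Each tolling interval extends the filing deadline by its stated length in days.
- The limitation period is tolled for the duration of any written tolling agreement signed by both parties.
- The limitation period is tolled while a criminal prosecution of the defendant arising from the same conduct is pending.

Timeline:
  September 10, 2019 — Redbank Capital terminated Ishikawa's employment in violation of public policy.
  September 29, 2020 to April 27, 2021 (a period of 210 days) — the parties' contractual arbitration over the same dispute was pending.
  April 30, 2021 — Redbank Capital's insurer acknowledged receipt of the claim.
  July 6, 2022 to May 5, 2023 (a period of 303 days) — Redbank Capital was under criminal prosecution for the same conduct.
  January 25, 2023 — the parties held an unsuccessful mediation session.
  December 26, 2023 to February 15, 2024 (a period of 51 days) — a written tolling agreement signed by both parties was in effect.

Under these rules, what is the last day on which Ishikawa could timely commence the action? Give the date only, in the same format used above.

July 10, 2023

The claim accrued on September 10, 2019, the date of the act.
3 years from September 10, 2019 is September 10, 2022.
The period was tolled for 303 days by the pending criminal prosecution (July 6, 2022 to May 5, 2023), pushing the deadline to July 10, 2023.
The written tolling agreement from December 26, 2023 to February 15, 2024 began after the period had already run on July 10, 2023, so it has no tolling effect.
The pending related arbitration from September 29, 2020 to April 27, 2021 does not toll the period, because no stated rule makes a pending arbitration a tolling event.
The other events in the timeline have no effect on the limitation period under the stated rules.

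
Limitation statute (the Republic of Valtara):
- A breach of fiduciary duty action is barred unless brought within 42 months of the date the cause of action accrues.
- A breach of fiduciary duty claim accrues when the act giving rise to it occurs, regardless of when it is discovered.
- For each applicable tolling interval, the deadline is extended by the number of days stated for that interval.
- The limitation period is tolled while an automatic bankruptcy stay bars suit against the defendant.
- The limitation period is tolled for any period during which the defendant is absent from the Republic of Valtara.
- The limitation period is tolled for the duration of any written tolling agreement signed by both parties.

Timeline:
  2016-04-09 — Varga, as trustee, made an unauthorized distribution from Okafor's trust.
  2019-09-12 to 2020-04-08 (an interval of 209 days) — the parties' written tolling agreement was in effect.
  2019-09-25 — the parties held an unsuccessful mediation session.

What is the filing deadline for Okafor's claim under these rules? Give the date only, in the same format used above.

The limitation period began to run on 2016-04-09.
The untolled deadline — 42 months after 2016-04-09 — is 2019-10-09.
The period was tolled for 209 days by the written tolling agreement (2019-09-12 to 2020-04-08), pushing the deadline to 2020-05-05.
The other events in the timeline have no effect on the limitation period under the stated rules.

2020-05-05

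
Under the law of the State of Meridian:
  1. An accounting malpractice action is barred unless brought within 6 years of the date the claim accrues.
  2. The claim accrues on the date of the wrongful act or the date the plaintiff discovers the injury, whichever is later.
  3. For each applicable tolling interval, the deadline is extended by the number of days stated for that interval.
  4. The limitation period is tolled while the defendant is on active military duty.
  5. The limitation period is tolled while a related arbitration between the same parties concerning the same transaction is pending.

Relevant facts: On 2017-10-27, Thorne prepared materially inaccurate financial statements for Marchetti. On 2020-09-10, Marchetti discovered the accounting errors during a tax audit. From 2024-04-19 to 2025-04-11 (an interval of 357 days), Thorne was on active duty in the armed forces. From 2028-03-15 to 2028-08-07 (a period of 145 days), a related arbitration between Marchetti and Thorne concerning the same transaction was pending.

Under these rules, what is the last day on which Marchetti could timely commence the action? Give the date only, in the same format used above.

2027-09-02

The claim accrued on 2020-09-10 — the later of the 2017-10-27 act and the 2020-09-10 discovery.
6 years from 2020-09-10 is 2026-09-10.
The defendant's active military service from 2024-04-19 to 2025-04-11 tolled the period for 357 days, extending the deadline to 2027-09-02.
The pending related arbitration from 2028-03-15 to 2028-08-07 began after the period had already run on 2027-09-02, so it has no tolling effect.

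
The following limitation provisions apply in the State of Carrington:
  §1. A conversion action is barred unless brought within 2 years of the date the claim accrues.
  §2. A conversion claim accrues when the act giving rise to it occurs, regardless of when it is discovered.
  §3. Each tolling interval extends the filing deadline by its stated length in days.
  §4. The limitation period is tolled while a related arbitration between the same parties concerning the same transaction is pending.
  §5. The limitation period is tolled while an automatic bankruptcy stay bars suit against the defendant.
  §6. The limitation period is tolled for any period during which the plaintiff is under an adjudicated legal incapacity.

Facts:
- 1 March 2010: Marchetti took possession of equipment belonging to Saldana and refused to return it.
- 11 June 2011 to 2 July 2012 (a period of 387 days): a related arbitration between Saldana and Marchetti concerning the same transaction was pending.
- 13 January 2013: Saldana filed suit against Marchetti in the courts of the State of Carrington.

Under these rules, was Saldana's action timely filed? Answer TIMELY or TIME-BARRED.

The limitation period began to run on 1 March 2010.
2 years from 1 March 2010 is 1 March 2012.
The pending related arbitration from 11 June 2011 to 2 July 2012 tolled the period for 387 days, extending the deadline to 23 March 2013.
Filing on 13 January 2013 beat the 23 March 2013 deadline — the action is timely.

TIMELY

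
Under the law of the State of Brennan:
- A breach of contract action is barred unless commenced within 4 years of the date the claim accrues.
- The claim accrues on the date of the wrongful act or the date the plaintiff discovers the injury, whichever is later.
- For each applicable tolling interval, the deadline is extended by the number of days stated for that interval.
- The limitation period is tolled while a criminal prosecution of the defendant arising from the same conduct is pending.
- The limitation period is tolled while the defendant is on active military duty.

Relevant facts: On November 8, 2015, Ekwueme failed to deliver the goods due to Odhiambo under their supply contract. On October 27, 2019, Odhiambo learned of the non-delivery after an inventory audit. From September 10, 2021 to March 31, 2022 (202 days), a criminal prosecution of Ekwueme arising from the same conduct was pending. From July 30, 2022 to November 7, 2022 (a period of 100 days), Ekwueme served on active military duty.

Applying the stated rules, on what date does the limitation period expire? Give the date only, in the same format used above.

Taking the later of the act (November 8, 2015) and discovery (October 27, 2019), the claim accrued on October 27, 2019.
Adding the 4 years base period to October 27, 2019 gives a deadline of October 27, 2023, before any tolling.
Because the pending criminal prosecution ran from September 10, 2021 to March 31, 2022, the deadline is extended by 202 days to May 16, 2024.
Because the defendant's active military service ran from July 30, 2022 to November 7, 2022, the deadline is extended by 100 days to August 24, 2024.

August 24, 2024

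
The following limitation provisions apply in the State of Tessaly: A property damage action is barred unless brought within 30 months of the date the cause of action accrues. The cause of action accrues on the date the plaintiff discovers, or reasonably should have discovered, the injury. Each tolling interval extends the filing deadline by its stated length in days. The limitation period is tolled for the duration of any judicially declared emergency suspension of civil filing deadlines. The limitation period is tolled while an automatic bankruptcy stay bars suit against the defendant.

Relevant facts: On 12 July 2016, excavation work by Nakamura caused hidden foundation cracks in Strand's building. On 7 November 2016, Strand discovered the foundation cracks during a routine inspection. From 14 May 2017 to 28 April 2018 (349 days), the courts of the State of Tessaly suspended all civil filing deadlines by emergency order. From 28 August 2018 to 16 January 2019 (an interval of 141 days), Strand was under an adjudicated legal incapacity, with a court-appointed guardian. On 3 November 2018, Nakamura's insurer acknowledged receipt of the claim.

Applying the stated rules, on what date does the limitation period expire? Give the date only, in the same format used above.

The claim did not accrue until Strand discovered the injury on 7 November 2016; the 12 July 2016 act date does not start the clock under the stated rule.
30 months from 7 November 2016 is 7 May 2019.
The period was tolled for 349 days by the emergency suspension of filing deadlines (14 May 2017 to 28 April 2018), pushing the deadline to 20 April 2020.
No stated provision tolls the period for the plaintiff's incapacity, so the interval from 28 August 2018 to 16 January 2019 has no effect on the deadline.
The other events in the timeline have no effect on the limitation period under the stated rules.

20 April 2020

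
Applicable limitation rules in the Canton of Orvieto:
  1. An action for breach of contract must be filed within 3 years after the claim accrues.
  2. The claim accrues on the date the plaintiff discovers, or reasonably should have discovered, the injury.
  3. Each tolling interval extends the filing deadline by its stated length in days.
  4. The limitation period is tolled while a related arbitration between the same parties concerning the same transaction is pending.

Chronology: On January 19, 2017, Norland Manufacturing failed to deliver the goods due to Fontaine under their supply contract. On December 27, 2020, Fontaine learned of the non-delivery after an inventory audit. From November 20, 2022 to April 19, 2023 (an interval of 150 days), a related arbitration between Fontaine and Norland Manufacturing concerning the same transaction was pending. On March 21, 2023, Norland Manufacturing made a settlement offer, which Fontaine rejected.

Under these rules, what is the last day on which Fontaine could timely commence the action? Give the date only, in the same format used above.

May 25, 2024

Under the discovery rule, the claim accrued on December 27, 2020, when Fontaine discovered the injury — not on the January 19, 2017 date of the underlying act.
The untolled deadline — 3 years after December 27, 2020 — is December 27, 2023.
The period was tolled for 150 days by the pending related arbitration (November 20, 2022 to April 19, 2023), pushing the deadline to May 25, 2024.
The other events in the timeline have no effect on the limitation period under the stated rules.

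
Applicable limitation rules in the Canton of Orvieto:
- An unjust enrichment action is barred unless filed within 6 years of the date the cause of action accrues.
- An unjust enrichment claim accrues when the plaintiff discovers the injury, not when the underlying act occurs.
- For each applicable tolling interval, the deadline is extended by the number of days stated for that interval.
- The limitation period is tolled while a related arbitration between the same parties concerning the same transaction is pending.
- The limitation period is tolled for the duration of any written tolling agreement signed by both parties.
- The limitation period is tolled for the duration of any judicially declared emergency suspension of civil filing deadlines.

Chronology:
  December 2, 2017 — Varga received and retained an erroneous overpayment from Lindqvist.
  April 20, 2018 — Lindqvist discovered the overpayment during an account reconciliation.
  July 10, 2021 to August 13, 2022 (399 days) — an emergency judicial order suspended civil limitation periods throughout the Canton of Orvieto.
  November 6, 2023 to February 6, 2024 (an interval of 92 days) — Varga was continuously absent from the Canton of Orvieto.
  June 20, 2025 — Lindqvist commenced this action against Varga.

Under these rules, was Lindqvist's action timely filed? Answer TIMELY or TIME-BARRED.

Under the discovery rule, the claim accrued on April 20, 2018, when Lindqvist discovered the injury — not on the December 2, 2017 date of the underlying act.
6 years from April 20, 2018 is April 20, 2024.
The period was tolled for 399 days by the emergency suspension of filing deadlines (July 10, 2021 to August 13, 2022), pushing the deadline to May 24, 2025.
No stated provision tolls the period for the defendant's absence, so the interval from November 6, 2023 to February 6, 2024 has no effect on the deadline.
The June 20, 2025 filing falls after the May 24, 2025 deadline; the claim is time-barred.

TIME-BARRED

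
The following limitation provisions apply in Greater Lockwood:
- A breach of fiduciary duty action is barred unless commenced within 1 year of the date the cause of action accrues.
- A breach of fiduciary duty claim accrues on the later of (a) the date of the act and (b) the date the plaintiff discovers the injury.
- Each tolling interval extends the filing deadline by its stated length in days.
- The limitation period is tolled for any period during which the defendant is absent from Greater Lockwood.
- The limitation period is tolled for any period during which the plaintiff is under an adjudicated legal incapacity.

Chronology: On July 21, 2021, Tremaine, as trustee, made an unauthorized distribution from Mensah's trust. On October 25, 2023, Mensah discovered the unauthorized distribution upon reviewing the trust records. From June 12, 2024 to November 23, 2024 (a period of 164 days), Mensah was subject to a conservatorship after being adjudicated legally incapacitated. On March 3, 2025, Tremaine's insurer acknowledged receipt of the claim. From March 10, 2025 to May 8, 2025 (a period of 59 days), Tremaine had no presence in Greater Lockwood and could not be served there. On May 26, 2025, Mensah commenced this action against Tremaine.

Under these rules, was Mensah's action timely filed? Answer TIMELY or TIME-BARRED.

Because discovery on October 25, 2023 post-dates the July 21, 2021 act, accrual under the later-of rule falls on October 25, 2023.
The untolled deadline — 1 year after October 25, 2023 — is October 25, 2024.
Because the plaintiff's legal incapacity ran from June 12, 2024 to November 23, 2024, the deadline is extended by 164 days to April 7, 2025.
The period was tolled for 59 days by the defendant's absence from the jurisdiction (March 10, 2025 to May 8, 2025), pushing the deadline to June 5, 2025.
None of the other events listed affects the running of the period under the stated rules.
The May 26, 2025 filing precedes the June 5, 2025 deadline; the claim is timely.

TIMELY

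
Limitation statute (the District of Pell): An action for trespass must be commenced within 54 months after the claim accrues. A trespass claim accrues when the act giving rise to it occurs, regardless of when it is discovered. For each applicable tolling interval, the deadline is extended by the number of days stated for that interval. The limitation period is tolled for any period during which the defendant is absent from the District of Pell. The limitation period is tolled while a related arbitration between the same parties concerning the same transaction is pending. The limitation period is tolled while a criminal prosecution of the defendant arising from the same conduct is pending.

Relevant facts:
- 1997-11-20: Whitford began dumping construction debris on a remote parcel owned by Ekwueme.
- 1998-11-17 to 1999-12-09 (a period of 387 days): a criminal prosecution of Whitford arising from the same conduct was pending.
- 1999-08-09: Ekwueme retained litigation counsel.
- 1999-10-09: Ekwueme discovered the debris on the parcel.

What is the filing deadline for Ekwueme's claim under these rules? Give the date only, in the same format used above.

2003-06-11

The claim accrued on 1997-11-20, when the wrongful act occurred; under the stated occurrence rule the 1999-10-09 discovery does not delay accrual.
The untolled deadline — 54 months after 1997-11-20 — is 2002-05-20.
The period was tolled for 387 days by the pending criminal prosecution (1998-11-17 to 1999-12-09), pushing the deadline to 2003-06-11.
Nothing else in the chronology tolls or restarts the period.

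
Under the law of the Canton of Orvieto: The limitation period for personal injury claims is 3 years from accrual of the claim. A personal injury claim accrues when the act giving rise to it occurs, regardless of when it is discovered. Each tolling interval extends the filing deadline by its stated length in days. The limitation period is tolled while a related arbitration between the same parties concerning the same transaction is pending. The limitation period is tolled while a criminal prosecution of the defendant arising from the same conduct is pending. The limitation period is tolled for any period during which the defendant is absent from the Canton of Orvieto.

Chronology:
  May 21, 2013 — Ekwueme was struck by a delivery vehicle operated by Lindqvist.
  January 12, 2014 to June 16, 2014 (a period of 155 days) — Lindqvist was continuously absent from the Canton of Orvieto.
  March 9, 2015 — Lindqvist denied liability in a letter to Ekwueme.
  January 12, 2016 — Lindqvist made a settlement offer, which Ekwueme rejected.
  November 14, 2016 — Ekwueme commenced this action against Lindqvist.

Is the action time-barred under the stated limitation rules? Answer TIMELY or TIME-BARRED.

TIME-BARRED

The claim accrued on May 21, 2013, the date of the act.
The untolled deadline — 3 years after May 21, 2013 — is May 21, 2016.
Because the defendant's absence from the jurisdiction ran from January 12, 2014 to June 16, 2014, the deadline is extended by 155 days to October 23, 2016.
The other events in the timeline have no effect on the limitation period under the stated rules.
Ekwueme filed on November 14, 2016, after the October 23, 2016 deadline, so the action is time-barred.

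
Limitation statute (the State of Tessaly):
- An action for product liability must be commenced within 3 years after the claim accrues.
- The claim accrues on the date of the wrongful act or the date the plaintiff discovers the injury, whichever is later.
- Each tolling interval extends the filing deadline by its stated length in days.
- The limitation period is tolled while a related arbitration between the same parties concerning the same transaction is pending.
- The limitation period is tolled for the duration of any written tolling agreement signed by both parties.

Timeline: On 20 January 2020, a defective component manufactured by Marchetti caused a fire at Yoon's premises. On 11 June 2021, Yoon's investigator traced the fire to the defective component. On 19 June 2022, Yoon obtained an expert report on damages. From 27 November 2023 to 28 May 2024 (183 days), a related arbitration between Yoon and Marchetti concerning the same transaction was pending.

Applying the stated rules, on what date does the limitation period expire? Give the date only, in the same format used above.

Taking the later of the act (20 January 2020) and discovery (11 June 2021), the claim accrued on 11 June 2021.
3 years from 11 June 2021 is 11 June 2024.
Because the pending related arbitration ran from 27 November 2023 to 28 May 2024, the deadline is extended by 183 days to 11 December 2024.
None of the other events listed affects the running of the period under the stated rules.

11 December 2024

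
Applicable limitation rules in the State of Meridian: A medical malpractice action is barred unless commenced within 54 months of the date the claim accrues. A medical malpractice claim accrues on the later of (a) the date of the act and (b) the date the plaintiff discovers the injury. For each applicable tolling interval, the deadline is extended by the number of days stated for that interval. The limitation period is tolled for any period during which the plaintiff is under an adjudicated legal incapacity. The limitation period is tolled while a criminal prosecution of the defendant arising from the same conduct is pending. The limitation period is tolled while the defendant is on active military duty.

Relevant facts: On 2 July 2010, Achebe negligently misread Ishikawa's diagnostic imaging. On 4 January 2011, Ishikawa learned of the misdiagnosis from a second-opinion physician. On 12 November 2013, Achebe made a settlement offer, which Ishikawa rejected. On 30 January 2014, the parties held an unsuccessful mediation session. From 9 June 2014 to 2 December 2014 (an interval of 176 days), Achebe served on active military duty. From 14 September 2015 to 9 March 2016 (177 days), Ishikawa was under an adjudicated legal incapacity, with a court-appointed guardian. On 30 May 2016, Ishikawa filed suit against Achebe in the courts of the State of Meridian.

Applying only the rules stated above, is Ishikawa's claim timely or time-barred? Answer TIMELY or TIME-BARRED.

TIMELY

Taking the later of the act (2 July 2010) and discovery (4 January 2011), the claim accrued on 4 January 2011.
Adding the 54 months base period to 4 January 2011 gives a deadline of 4 July 2015, before any tolling.
Because the defendant's active military service ran from 9 June 2014 to 2 December 2014, the deadline is extended by 176 days to 27 December 2015.
The plaintiff's legal incapacity from 14 September 2015 to 9 March 2016 tolled the period for 177 days, extending the deadline to 21 June 2016.
The other events in the timeline have no effect on the limitation period under the stated rules.
Ishikawa filed on 30 May 2016, before the 21 June 2016 deadline, so the action is timely.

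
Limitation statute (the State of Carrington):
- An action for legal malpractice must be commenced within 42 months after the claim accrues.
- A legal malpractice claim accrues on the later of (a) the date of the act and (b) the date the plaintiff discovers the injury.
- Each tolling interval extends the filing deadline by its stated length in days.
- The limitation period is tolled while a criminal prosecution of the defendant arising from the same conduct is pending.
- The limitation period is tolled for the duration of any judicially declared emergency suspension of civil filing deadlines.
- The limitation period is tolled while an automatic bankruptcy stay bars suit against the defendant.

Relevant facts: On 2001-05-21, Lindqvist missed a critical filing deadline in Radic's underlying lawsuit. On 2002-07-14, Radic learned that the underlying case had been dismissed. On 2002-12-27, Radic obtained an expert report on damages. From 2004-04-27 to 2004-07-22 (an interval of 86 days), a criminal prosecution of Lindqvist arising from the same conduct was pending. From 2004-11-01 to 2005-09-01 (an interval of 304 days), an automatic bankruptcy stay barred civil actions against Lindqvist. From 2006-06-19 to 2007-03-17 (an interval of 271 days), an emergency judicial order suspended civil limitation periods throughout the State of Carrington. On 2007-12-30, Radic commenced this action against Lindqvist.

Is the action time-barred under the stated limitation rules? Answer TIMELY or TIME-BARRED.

Taking the later of the act (2001-05-21) and discovery (2002-07-14), the claim accrued on 2002-07-14.
42 months from 2002-07-14 is 2006-01-14.
The period was tolled for 86 days by the pending criminal prosecution (2004-04-27 to 2004-07-22), pushing the deadline to 2006-04-10.
The period was tolled for 304 days by the automatic bankruptcy stay (2004-11-01 to 2005-09-01), pushing the deadline to 2007-02-08.
The period was tolled for 271 days by the emergency suspension of filing deadlines (2006-06-19 to 2007-03-17), pushing the deadline to 2007-11-06.
Nothing else in the chronology tolls or restarts the period.
The 2007-12-30 filing falls after the 2007-11-06 deadline; the claim is time-barred.

TIME-BARRED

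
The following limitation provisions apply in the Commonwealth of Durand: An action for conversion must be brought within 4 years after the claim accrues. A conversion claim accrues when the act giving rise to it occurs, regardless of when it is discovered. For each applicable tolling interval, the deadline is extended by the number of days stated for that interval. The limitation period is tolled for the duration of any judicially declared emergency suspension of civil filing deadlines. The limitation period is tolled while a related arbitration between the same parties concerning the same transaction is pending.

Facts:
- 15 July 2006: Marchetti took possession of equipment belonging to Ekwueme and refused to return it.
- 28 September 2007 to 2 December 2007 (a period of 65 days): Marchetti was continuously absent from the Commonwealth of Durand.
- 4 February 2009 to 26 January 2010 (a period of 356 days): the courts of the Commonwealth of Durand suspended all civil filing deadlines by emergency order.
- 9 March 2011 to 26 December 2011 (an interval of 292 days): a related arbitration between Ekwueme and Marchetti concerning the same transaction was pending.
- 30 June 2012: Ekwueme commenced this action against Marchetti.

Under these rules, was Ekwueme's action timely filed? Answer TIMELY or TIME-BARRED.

TIME-BARRED

The limitation period began to run on 15 July 2006.
The untolled deadline — 4 years after 15 July 2006 — is 15 July 2010.
The period was tolled for 356 days by the emergency suspension of filing deadlines (4 February 2009 to 26 January 2010), pushing the deadline to 6 July 2011.
The pending related arbitration from 9 March 2011 to 26 December 2011 tolled the period for 292 days, extending the deadline to 23 April 2012.
No stated provision tolls the period for the defendant's absence, so the interval from 28 September 2007 to 2 December 2007 has no effect on the deadline.
Filing on 30 June 2012 missed the 23 April 2012 deadline — the action is time-barred.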